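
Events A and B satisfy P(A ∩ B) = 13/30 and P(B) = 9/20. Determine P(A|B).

P(A|B) = P(A ∩ B) / P(B)
= (13/30) / (9/20)
= 26/27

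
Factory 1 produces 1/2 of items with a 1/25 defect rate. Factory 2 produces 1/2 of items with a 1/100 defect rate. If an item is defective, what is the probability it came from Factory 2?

Using Bayes' theorem:
P(F1) = 1/2, P(D|F1) = 1/25
P(F2) = 1/2, P(D|F2) = 1/100
P(D) = P(D|F1)P(F1) + P(D|F2)P(F2)
     = \frac{1}{40}
P(F2|D) = P(D|F2)P(F2) / P(D)
= \frac{1}{5}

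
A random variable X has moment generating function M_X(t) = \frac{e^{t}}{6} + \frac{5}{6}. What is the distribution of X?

The MGF M(t) = \frac{e^{t}}{6} + \frac{5}{6} is the standard form for the Bernoulli distribution.
Comparing with the known MGF formula identifies: Bernoulli(p=1/6)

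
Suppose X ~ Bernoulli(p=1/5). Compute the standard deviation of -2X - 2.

For X ~ Bernoulli(p=1/5):
Var(X) = \frac{4}{25}
SD(X) = √(Var(X)) = √(\frac{4}{25}) = \frac{2}{5}
SD(-2X - 2) = |-2| × SD(X) = 2 × \frac{2}{5} = \frac{4}{5}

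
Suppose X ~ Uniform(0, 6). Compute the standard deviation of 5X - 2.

For X ~ Uniform(0, 6):
Var(X) = 3
SD(X) = √(Var(X)) = √(3) = \sqrt{3}
SD(5X - 2) = |5| × SD(X) = 5 × \sqrt{3} = 5 \sqrt{3}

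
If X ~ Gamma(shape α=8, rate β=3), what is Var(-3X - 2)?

For X ~ Gamma(shape α=8, rate β=3):
Var(X) = \frac{8}{9}
Var(-3X - 2) = (-3)² × Var(X) = 9 × \frac{8}{9} = 8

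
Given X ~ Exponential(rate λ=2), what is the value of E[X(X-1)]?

E[X(X-1)] = E[X² - X] = E[X²] - E[X]
E[X] = \frac{1}{2}
E[X²] = Var(X) + (E[X])² = \frac{1}{4} + (\frac{1}{2})² = \frac{1}{2}
E[X(X-1)] = \frac{1}{2} - \frac{1}{2} = 0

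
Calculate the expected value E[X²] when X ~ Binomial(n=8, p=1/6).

Using the identity E[X²] = Var(X) + (E[X])²:
E[X] = \frac{4}{3}
Var(X) = \frac{10}{9}
E[X²] = \frac{10}{9} + (\frac{4}{3})²
= \frac{26}{9}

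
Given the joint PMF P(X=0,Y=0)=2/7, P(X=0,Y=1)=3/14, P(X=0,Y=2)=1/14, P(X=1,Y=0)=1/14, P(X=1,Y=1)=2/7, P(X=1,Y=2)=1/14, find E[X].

First find marginal of X:
P(X=0) = 4/7
P(X=1) = 3/7
E[X] = 0 × 4/7 + 1 × 3/7 = 3/7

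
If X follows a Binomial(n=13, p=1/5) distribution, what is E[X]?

For X ~ Binomial(n=13, p=1/5), the expected value is:
E[X] = \frac{13}{5}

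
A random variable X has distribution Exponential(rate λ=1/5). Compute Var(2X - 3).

For X ~ Exponential(rate λ=1/5):
Var(X) = 25
Var(2X - 3) = (2)² × Var(X) = 4 × 25 = 100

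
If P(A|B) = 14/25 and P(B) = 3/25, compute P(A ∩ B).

By definition, P(A|B) = P(A ∩ B) / P(B)
So P(A ∩ B) = P(A|B) × P(B)
= 14/25 × 3/25
= 42/625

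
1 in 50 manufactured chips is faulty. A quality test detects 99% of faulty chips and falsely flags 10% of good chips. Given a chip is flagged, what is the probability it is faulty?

Let D = the rare event, + = positive/flagged.
P(D) = 1/50
P(+|D) = 99/100
P(+|D') = 10/100 = 1/10
P(+) = P(+|D)P(D) + P(+|D')P(D')
     = \frac{99}{100} × \frac{1}{50} + \frac{1}{10} × \frac{49}{50}
     = \frac{589}{5000}
P(D|+) = P(+|D)P(D)/P(+) = \frac{99}{589}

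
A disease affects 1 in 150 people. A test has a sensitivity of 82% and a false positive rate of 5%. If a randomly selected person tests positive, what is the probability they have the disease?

Let D = the rare event, + = positive/flagged.
P(D) = 1/150
P(+|D) = 82/100 = 41/50
P(+|D') = 5/100 = 1/20
P(+) = P(+|D)P(D) + P(+|D')P(D')
     = \frac{41}{50} × \frac{1}{150} + \frac{1}{20} × \frac{149}{150}
     = \frac{827}{15000}
P(D|+) = P(+|D)P(D)/P(+) = \frac{82}{827}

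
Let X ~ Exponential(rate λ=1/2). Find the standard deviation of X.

For X ~ Exponential(rate λ=1/2):
Var(X) = 4
SD(X) = √(Var(X)) = √(4) = 2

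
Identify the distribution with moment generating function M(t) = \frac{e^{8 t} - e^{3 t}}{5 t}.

The MGF M(t) = \frac{e^{8 t} - e^{3 t}}{5 t} is the standard form for the Uniform distribution.
Comparing with the known MGF formula identifies: Uniform(3, 8)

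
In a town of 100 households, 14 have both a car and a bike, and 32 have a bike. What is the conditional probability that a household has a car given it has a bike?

P(A ∩ B) = 14/100 = 7/50
P(B) = 32/100 = 8/25
P(A|B) = P(A ∩ B) / P(B) = (7/50) / (8/25) = 7/16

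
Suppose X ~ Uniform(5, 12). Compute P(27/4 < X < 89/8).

P(27/4 < X < 89/8) = ∫_{27/4}^{89/8} f(x) dx
where f(x) = \frac{1}{7}
= \frac{5}{8}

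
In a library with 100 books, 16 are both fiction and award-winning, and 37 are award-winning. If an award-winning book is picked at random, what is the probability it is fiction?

P(A ∩ B) = 16/100 = 4/25
P(B) = 37/100
P(A|B) = P(A ∩ B) / P(B) = (4/25) / (37/100) = 16/37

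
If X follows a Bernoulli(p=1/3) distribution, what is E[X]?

For X ~ Bernoulli(p=1/3), the expected value is:
E[X] = \frac{1}{3}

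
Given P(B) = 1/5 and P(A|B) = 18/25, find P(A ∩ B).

By definition, P(A|B) = P(A ∩ B) / P(B)
So P(A ∩ B) = P(A|B) × P(B)
= 18/25 × 1/5
= 18/125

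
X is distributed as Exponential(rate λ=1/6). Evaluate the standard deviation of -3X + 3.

For X ~ Exponential(rate λ=1/6):
Var(X) = 36
SD(X) = √(Var(X)) = √(36) = 6
SD(-3X + 3) = |-3| × SD(X) = 3 × 6 = 18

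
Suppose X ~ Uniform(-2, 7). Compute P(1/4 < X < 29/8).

P(1/4 < X < 29/8) = ∫_{1/4}^{29/8} f(x) dx
where f(x) = \frac{1}{9}
= \frac{3}{8}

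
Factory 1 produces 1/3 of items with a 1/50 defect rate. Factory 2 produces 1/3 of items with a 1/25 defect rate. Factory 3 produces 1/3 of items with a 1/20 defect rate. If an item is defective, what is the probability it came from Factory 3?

Using Bayes' theorem:
P(F1) = 1/3, P(D|F1) = 1/50
P(F2) = 1/3, P(D|F2) = 1/25
P(F3) = 1/3, P(D|F3) = 1/20
P(D) = P(D|F1)P(F1) + P(D|F2)P(F2) + P(D|F3)P(F3)
     = \frac{11}{300}
P(F3|D) = P(D|F3)P(F3) / P(D)
= \frac{5}{11}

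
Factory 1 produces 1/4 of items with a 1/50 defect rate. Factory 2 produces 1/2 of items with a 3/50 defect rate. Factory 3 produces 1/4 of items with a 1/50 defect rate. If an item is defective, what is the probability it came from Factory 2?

Using Bayes' theorem:
P(F1) = 1/4, P(D|F1) = 1/50
P(F2) = 1/2, P(D|F2) = 3/50
P(F3) = 1/4, P(D|F3) = 1/50
P(D) = P(D|F1)P(F1) + P(D|F2)P(F2) + P(D|F3)P(F3)
     = \frac{1}{25}
P(F2|D) = P(D|F2)P(F2) / P(D)
= \frac{3}{4}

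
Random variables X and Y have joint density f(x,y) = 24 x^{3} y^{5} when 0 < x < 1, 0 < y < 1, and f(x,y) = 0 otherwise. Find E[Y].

E[Y] = ∫_0^1 ∫_0^1 y × f(x,y) dx dy
= \frac{6}{7}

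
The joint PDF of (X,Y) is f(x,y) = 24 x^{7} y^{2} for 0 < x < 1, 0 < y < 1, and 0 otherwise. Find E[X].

E[X] = ∫_0^1 ∫_0^1 x × f(x,y) dy dx
= ∫_0^1 ∫_0^1 x × (24 x^{7} y^{2}) dy dx
= \frac{8}{9}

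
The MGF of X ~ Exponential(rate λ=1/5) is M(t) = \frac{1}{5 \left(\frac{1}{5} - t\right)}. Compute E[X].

To find E[X], compute M^(1)(0):
M^(1)(t) = \frac{1}{5 \left(\frac{1}{5} - t\right)^{2}}
M^(1)(0) = 5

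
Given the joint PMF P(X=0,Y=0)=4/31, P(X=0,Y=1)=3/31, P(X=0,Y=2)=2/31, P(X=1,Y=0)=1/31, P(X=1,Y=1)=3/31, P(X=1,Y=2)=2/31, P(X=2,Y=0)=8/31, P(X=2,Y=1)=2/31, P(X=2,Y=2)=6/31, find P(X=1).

P(X=1) = P(X=1,Y=0) + P(X=1,Y=1) + P(X=1,Y=2)
= 1/31 + 3/31 + 2/31
= 6/31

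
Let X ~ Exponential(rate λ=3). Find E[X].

For X ~ Exponential(rate λ=3), the expected value is:
E[X] = \frac{1}{3}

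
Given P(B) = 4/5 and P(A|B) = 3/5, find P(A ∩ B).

By definition, P(A|B) = P(A ∩ B) / P(B)
So P(A ∩ B) = P(A|B) × P(B)
= 3/5 × 4/5
= 12/25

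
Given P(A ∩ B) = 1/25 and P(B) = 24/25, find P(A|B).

P(A|B) = P(A ∩ B) / P(B)
= (1/25) / (24/25)
= 1/24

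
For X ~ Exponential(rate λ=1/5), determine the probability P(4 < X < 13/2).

P(4 < X < 13/2) = ∫_{4}^{13/2} f(x) dx
where f(x) = \frac{e^{- \frac{x}{5}}}{5}
= - \frac{1}{e^{\frac{13}{10}}} + e^{- \frac{4}{5}}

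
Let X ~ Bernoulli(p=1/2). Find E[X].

For X ~ Bernoulli(p=1/2), the expected value is:
E[X] = \frac{1}{2}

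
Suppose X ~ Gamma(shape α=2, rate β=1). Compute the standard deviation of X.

For X ~ Gamma(shape α=2, rate β=1):
Var(X) = 2
SD(X) = √(Var(X)) = √(2) = \sqrt{2}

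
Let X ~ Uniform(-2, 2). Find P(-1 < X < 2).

P(-1 < X < 2) = ∫_{-1}^{2} f(x) dx
where f(x) = \frac{1}{4}
= \frac{3}{4}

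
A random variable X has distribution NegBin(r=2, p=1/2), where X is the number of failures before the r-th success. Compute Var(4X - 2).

For X ~ NegBin(r=2, p=1/2), where X is the number of failures before the r-th success:
Var(X) = 4
Var(4X - 2) = (4)² × Var(X) = 16 × 4 = 64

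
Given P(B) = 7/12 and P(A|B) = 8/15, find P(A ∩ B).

By definition, P(A|B) = P(A ∩ B) / P(B)
So P(A ∩ B) = P(A|B) × P(B)
= 8/15 × 7/12
= 14/45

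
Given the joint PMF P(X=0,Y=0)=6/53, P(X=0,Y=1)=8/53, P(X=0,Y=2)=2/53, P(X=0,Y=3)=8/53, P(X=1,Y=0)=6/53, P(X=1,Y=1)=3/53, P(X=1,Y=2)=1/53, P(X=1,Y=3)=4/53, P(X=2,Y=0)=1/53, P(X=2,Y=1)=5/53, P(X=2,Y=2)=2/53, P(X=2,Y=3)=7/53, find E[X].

First find marginal of X:
P(X=0) = 24/53
P(X=1) = 14/53
P(X=2) = 15/53
E[X] = 0 × 24/53 + 1 × 14/53 + 2 × 15/53 = 44/53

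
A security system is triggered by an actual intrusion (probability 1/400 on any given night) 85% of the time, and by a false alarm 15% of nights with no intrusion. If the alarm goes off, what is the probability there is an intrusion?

Let D = the rare event, + = positive/flagged.
P(D) = 1/400
P(+|D) = 85/100 = 17/20
P(+|D') = 15/100 = 3/20
P(+) = P(+|D)P(D) + P(+|D')P(D')
     = \frac{17}{20} × \frac{1}{400} + \frac{3}{20} × \frac{399}{400}
     = \frac{607}{4000}
P(D|+) = P(+|D)P(D)/P(+) = \frac{17}{1214}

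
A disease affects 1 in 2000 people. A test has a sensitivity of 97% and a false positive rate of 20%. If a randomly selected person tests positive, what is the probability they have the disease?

Let D = the rare event, + = positive/flagged.
P(D) = 1/2000
P(+|D) = 97/100
P(+|D') = 20/100 = 1/5
P(+) = P(+|D)P(D) + P(+|D')P(D')
     = \frac{97}{100} × \frac{1}{2000} + \frac{1}{5} × \frac{1999}{2000}
     = \frac{40077}{200000}
P(D|+) = P(+|D)P(D)/P(+) = \frac{97}{40077}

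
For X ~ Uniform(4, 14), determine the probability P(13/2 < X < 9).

P(13/2 < X < 9) = ∫_{13/2}^{9} f(x) dx
where f(x) = \frac{1}{10}
= \frac{1}{4}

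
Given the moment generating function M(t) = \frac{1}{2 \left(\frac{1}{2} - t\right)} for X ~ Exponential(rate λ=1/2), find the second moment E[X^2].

To find E[X^2], compute M^(2)(0):
M^(1)(t) = \frac{1}{2 \left(\frac{1}{2} - t\right)^{2}}
M^(2)(t) = \frac{1}{\left(\frac{1}{2} - t\right)^{3}}
M^(2)(0) = 8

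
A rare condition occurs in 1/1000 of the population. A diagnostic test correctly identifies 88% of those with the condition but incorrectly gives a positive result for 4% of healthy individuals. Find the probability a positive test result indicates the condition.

Let D = the rare event, + = positive/flagged.
P(D) = 1/1000
P(+|D) = 88/100 = 22/25
P(+|D') = 4/100 = 1/25
P(+) = P(+|D)P(D) + P(+|D')P(D')
     = \frac{22}{25} × \frac{1}{1000} + \frac{1}{25} × \frac{999}{1000}
     = \frac{1021}{25000}
P(D|+) = P(+|D)P(D)/P(+) = \frac{22}{1021}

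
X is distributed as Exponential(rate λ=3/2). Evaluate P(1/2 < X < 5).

P(1/2 < X < 5) = ∫_{1/2}^{5} f(x) dx
where f(x) = \frac{3 e^{- \frac{3 x}{2}}}{2}
= - \frac{1}{e^{\frac{15}{2}}} + e^{- \frac{3}{4}}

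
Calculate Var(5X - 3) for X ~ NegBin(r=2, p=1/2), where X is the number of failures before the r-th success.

For X ~ NegBin(r=2, p=1/2), where X is the number of failures before the r-th success:
Var(X) = 4
Var(5X - 3) = (5)² × Var(X) = 25 × 4 = 100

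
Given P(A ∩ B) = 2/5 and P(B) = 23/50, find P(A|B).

P(A|B) = P(A ∩ B) / P(B)
= (2/5) / (23/50)
= 20/23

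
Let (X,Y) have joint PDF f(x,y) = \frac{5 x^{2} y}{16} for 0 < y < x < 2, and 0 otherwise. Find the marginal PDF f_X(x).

f_X(x) = ∫_0^x \frac{5 x^{2} y}{16} dy = \frac{5 x^{4}}{32}
for 0 < x < 2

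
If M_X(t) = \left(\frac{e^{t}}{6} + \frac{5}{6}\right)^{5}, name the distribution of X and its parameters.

The MGF M(t) = \left(\frac{e^{t}}{6} + \frac{5}{6}\right)^{5} is the standard form for the Binomial distribution.
Comparing with the known MGF formula identifies: Binomial(n=5, p=1/6)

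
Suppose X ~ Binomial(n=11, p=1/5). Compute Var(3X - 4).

For X ~ Binomial(n=11, p=1/5):
Var(X) = \frac{44}{25}
Var(3X - 4) = (3)² × Var(X) = 9 × \frac{44}{25} = \frac{396}{25}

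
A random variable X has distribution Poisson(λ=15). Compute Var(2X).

For X ~ Poisson(λ=15):
Var(X) = 15
Var(2X) = (2)² × Var(X) = 4 × 15 = 60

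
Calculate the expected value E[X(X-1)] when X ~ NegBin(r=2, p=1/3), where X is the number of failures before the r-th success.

E[X(X-1)] = E[X² - X] = E[X²] - E[X]
E[X] = 4
E[X²] = Var(X) + (E[X])² = 12 + (4)² = 28
E[X(X-1)] = 28 - 4 = 24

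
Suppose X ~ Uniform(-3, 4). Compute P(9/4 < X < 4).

P(9/4 < X < 4) = ∫_{9/4}^{4} f(x) dx
where f(x) = \frac{1}{7}
= \frac{1}{4}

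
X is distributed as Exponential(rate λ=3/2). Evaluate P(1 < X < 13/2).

P(1 < X < 13/2) = ∫_{1}^{13/2} f(x) dx
where f(x) = \frac{3 e^{- \frac{3 x}{2}}}{2}
= - \frac{1}{e^{\frac{39}{4}}} + e^{- \frac{3}{2}}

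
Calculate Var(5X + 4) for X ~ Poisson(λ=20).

For X ~ Poisson(λ=20):
Var(X) = 20
Var(5X + 4) = (5)² × Var(X) = 25 × 20 = 500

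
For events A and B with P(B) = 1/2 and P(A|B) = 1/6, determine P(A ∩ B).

By definition, P(A|B) = P(A ∩ B) / P(B)
So P(A ∩ B) = P(A|B) × P(B)
= 1/6 × 1/2
= 1/12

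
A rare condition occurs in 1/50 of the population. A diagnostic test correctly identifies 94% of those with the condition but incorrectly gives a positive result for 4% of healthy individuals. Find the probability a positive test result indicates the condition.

Let D = the rare event, + = positive/flagged.
P(D) = 1/50
P(+|D) = 94/100 = 47/50
P(+|D') = 4/100 = 1/25
P(+) = P(+|D)P(D) + P(+|D')P(D')
     = \frac{47}{50} × \frac{1}{50} + \frac{1}{25} × \frac{49}{50}
     = \frac{29}{500}
P(D|+) = P(+|D)P(D)/P(+) = \frac{47}{145}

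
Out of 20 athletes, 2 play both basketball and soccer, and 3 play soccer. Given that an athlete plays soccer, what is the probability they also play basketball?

P(A ∩ B) = 2/20 = 1/10
P(B) = 3/20
P(A|B) = P(A ∩ B) / P(B) = (1/10) / (3/20) = 2/3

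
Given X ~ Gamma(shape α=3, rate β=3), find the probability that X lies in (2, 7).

P(2 < X < 7) = ∫_{2}^{7} f(x) dx
where f(x) = \frac{27 x^{2} e^{- 3 x}}{2}
= \frac{5 \left(-97 + 10 e^{15}\right)}{2 e^{21}}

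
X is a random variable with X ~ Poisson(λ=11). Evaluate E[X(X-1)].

E[X(X-1)] = E[X² - X] = E[X²] - E[X]
E[X] = 11
E[X²] = Var(X) + (E[X])² = 11 + (11)² = 132
E[X(X-1)] = 132 - 11 = 121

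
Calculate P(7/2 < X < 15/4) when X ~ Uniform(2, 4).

P(7/2 < X < 15/4) = ∫_{7/2}^{15/4} f(x) dx
where f(x) = \frac{1}{2}
= \frac{1}{8}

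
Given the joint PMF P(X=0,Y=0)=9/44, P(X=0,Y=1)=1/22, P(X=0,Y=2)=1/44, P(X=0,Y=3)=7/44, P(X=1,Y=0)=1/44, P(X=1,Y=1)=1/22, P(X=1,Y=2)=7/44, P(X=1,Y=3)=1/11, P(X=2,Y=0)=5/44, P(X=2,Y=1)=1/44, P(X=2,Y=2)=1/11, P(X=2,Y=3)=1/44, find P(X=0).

P(X=0) = P(X=0,Y=0) + P(X=0,Y=1) + P(X=0,Y=2) + P(X=0,Y=3)
= 9/44 + 1/22 + 1/44 + 7/44
= 19/44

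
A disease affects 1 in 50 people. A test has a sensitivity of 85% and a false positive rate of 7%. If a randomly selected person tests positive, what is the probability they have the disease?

Let D = the rare event, + = positive/flagged.
P(D) = 1/50
P(+|D) = 85/100 = 17/20
P(+|D') = 7/100
P(+) = P(+|D)P(D) + P(+|D')P(D')
     = \frac{17}{20} × \frac{1}{50} + \frac{7}{100} × \frac{49}{50}
     = \frac{107}{1250}
P(D|+) = P(+|D)P(D)/P(+) = \frac{85}{428}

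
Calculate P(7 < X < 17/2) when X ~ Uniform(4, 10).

P(7 < X < 17/2) = ∫_{7}^{17/2} f(x) dx
where f(x) = \frac{1}{6}
= \frac{1}{4}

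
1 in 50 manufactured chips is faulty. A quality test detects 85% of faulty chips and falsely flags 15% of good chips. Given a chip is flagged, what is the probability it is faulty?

Let D = the rare event, + = positive/flagged.
P(D) = 1/50
P(+|D) = 85/100 = 17/20
P(+|D') = 15/100 = 3/20
P(+) = P(+|D)P(D) + P(+|D')P(D')
     = \frac{17}{20} × \frac{1}{50} + \frac{3}{20} × \frac{49}{50}
     = \frac{41}{250}
P(D|+) = P(+|D)P(D)/P(+) = \frac{17}{164}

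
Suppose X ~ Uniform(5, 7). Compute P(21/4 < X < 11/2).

P(21/4 < X < 11/2) = ∫_{21/4}^{11/2} f(x) dx
where f(x) = \frac{1}{2}
= \frac{1}{8}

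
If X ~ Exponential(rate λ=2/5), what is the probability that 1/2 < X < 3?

P(1/2 < X < 3) = ∫_{1/2}^{3} f(x) dx
where f(x) = \frac{2 e^{- \frac{2 x}{5}}}{5}
= - \frac{1 - e}{e^{\frac{6}{5}}}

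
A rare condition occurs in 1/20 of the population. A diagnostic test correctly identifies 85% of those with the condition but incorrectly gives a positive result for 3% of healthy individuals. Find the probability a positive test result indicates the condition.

Let D = the rare event, + = positive/flagged.
P(D) = 1/20
P(+|D) = 85/100 = 17/20
P(+|D') = 3/100
P(+) = P(+|D)P(D) + P(+|D')P(D')
     = \frac{17}{20} × \frac{1}{20} + \frac{3}{100} × \frac{19}{20}
     = \frac{71}{1000}
P(D|+) = P(+|D)P(D)/P(+) = \frac{85}{142}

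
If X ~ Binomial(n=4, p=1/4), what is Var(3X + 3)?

For X ~ Binomial(n=4, p=1/4):
Var(X) = \frac{3}{4}
Var(3X + 3) = (3)² × Var(X) = 9 × \frac{3}{4} = \frac{27}{4}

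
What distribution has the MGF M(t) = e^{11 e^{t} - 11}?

The MGF M(t) = e^{11 e^{t} - 11} is the standard form for the Poisson distribution.
Comparing with the known MGF formula identifies: Poisson(λ=11)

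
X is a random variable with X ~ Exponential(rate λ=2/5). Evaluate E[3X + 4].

For X ~ Exponential(rate λ=2/5):
E[X] = \frac{5}{2}
E[3X + 4] = 3 × E[X] + 4 = \frac{23}{2}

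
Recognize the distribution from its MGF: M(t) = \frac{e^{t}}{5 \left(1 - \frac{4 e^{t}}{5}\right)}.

The MGF M(t) = \frac{e^{t}}{5 \left(1 - \frac{4 e^{t}}{5}\right)} is the standard form for the Geometric distribution.
Comparing with the known MGF formula identifies: Geometric(p=1/5), X = trial number of first success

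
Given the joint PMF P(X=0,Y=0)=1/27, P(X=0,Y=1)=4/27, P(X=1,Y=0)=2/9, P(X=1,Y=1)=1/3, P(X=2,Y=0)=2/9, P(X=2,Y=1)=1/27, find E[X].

First find marginal of X:
P(X=0) = 5/27
P(X=1) = 5/9
P(X=2) = 7/27
E[X] = 0 × 5/27 + 1 × 5/9 + 2 × 7/27 = 29/27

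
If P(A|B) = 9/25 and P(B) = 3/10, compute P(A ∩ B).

By definition, P(A|B) = P(A ∩ B) / P(B)
So P(A ∩ B) = P(A|B) × P(B)
= 9/25 × 3/10
= 27/250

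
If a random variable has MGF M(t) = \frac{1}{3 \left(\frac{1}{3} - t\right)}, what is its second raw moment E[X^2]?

To find E[X^2], compute M^(2)(0):
M^(1)(t) = \frac{1}{3 \left(\frac{1}{3} - t\right)^{2}}
M^(2)(t) = \frac{2}{3 \left(\frac{1}{3} - t\right)^{3}}
M^(2)(0) = 18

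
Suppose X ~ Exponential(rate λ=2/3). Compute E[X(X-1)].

E[X(X-1)] = E[X² - X] = E[X²] - E[X]
E[X] = \frac{3}{2}
E[X²] = Var(X) + (E[X])² = \frac{9}{4} + (\frac{3}{2})² = \frac{9}{2}
E[X(X-1)] = \frac{9}{2} - \frac{3}{2} = 3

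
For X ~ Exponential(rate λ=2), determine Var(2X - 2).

For X ~ Exponential(rate λ=2):
Var(X) = \frac{1}{4}
Var(2X - 2) = (2)² × Var(X) = 4 × \frac{1}{4} = 1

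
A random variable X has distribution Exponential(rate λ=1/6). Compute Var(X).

For X ~ Exponential(rate λ=1/6):
Var(X) = 36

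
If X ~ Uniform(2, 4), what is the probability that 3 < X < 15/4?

P(3 < X < 15/4) = ∫_{3}^{15/4} f(x) dx
where f(x) = \frac{1}{2}
= \frac{3}{8}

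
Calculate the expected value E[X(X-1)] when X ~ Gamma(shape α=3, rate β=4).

E[X(X-1)] = E[X² - X] = E[X²] - E[X]
E[X] = \frac{3}{4}
E[X²] = Var(X) + (E[X])² = \frac{3}{16} + (\frac{3}{4})² = \frac{3}{4}
E[X(X-1)] = \frac{3}{4} - \frac{3}{4} = 0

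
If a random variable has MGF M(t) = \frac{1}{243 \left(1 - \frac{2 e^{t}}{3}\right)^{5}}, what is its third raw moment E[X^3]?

To find E[X^3], compute M^(3)(0):
M^(1)(t) = \frac{10 e^{t}}{729 \left(1 - \frac{2 e^{t}}{3}\right)^{6}}
M^(2)(t) = \frac{10 e^{t}}{729 \left(1 - \frac{2 e^{t}}{3}\right)^{6}} + \frac{40 e^{2 t}}{729 \left(1 - \frac{2 e^{t}}{3}\right)^{7}}
M^(3)(t) = \frac{10 e^{t}}{729 \left(1 - \frac{2 e^{t}}{3}\right)^{6}} + \frac{40 e^{2 t}}{243 \left(1 - \frac{2 e^{t}}{3}\right)^{7}} + \frac{560 e^{3 t}}{2187 \left(1 - \frac{2 e^{t}}{3}\right)^{8}}
M^(3)(0) = 2050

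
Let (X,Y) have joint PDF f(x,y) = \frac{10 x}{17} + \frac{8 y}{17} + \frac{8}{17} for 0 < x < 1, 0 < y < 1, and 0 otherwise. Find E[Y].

E[Y] = ∫_0^1 ∫_0^1 y × f(x,y) dx dy
= \frac{55}{102}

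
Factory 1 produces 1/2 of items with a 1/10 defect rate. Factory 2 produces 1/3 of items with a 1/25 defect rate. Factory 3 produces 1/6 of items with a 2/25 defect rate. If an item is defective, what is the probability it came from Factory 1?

Using Bayes' theorem:
P(F1) = 1/2, P(D|F1) = 1/10
P(F2) = 1/3, P(D|F2) = 1/25
P(F3) = 1/6, P(D|F3) = 2/25
P(D) = P(D|F1)P(F1) + P(D|F2)P(F2) + P(D|F3)P(F3)
     = \frac{23}{300}
P(F1|D) = P(D|F1)P(F1) / P(D)
= \frac{15}{23}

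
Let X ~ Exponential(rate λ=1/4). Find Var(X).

For X ~ Exponential(rate λ=1/4):
Var(X) = 16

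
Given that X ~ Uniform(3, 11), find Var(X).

For X ~ Uniform(3, 11):
Var(X) = \frac{16}{3}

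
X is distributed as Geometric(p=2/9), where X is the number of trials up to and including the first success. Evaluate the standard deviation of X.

For X ~ Geometric(p=2/9), where X is the number of trials up to and including the first success:
Var(X) = \frac{63}{4}
SD(X) = √(Var(X)) = √(\frac{63}{4}) = \frac{3 \sqrt{7}}{2}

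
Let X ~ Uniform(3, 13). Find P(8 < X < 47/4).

P(8 < X < 47/4) = ∫_{8}^{47/4} f(x) dx
where f(x) = \frac{1}{10}
= \frac{3}{8}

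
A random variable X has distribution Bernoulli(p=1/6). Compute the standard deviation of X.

For X ~ Bernoulli(p=1/6):
Var(X) = \frac{5}{36}
SD(X) = √(Var(X)) = √(\frac{5}{36}) = \frac{\sqrt{5}}{6}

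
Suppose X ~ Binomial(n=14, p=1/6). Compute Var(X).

For X ~ Binomial(n=14, p=1/6):
Var(X) = \frac{35}{18}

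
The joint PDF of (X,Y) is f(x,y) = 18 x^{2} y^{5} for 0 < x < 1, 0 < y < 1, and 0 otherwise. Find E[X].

E[X] = ∫_0^1 ∫_0^1 x × f(x,y) dy dx
= ∫_0^1 ∫_0^1 x × (18 x^{2} y^{5}) dy dx
= \frac{3}{4}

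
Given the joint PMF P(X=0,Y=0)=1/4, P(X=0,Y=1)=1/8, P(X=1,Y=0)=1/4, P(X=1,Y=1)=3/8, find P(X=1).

P(X=1) = P(X=1,Y=0) + P(X=1,Y=1)
= 1/4 + 3/8
= 5/8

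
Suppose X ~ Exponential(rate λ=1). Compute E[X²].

Using the identity E[X²] = Var(X) + (E[X])²:
E[X] = 1
Var(X) = 1
E[X²] = 1 + (1)²
= 2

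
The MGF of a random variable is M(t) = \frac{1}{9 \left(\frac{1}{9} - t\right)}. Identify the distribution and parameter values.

The MGF M(t) = \frac{1}{9 \left(\frac{1}{9} - t\right)} is the standard form for the Exponential distribution.
Comparing with the known MGF formula identifies: Exponential(rate λ=1/9)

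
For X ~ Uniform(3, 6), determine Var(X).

For X ~ Uniform(3, 6):
Var(X) = \frac{3}{4}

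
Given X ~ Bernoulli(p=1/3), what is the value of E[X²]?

Using the identity E[X²] = Var(X) + (E[X])²:
E[X] = \frac{1}{3}
Var(X) = \frac{2}{9}
E[X²] = \frac{2}{9} + (\frac{1}{3})²
= \frac{1}{3}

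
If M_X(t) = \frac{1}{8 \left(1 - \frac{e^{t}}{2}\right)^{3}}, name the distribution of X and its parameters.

The MGF M(t) = \frac{1}{8 \left(1 - \frac{e^{t}}{2}\right)^{3}} is the standard form for the NegativeBinomial distribution.
Comparing with the known MGF formula identifies: NegBin(r=3, p=1/2), X = failures before r-th success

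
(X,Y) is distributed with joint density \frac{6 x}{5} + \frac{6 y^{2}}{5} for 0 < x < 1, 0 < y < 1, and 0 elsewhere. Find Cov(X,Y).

E[XY] = ∫∫ xy × f(x,y) dx dy = \frac{7}{20}
E[X] = \frac{3}{5}
E[Y] = \frac{3}{5}
Cov(X,Y) = E[XY] - E[X]E[Y] = - \frac{1}{100}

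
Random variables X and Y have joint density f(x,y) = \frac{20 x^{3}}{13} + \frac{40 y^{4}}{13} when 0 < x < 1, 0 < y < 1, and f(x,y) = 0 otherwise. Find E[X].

E[X] = ∫_0^1 ∫_0^1 x × f(x,y) dy dx
= ∫_0^1 ∫_0^1 x × (\frac{20 x^{3}}{13} + \frac{40 y^{4}}{13}) dy dx
= \frac{8}{13}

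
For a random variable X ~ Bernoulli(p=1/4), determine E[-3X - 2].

For X ~ Bernoulli(p=1/4):
E[X] = \frac{1}{4}
E[-3X - 2] = -3 × E[X] - 2 = - \frac{11}{4}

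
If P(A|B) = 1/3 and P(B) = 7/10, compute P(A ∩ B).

By definition, P(A|B) = P(A ∩ B) / P(B)
So P(A ∩ B) = P(A|B) × P(B)
= 1/3 × 7/10
= 7/30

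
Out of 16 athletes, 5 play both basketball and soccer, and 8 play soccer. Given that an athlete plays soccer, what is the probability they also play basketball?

P(A ∩ B) = 5/16
P(B) = 8/16 = 1/2
P(A|B) = P(A ∩ B) / P(B) = (5/16) / (1/2) = 5/8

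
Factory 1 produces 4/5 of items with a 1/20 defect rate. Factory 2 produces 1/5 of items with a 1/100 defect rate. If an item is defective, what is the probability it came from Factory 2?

Using Bayes' theorem:
P(F1) = 4/5, P(D|F1) = 1/20
P(F2) = 1/5, P(D|F2) = 1/100
P(D) = P(D|F1)P(F1) + P(D|F2)P(F2)
     = \frac{21}{500}
P(F2|D) = P(D|F2)P(F2) / P(D)
= \frac{1}{21}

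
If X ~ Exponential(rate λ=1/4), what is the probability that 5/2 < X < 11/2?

P(5/2 < X < 11/2) = ∫_{5/2}^{11/2} f(x) dx
where f(x) = \frac{e^{- \frac{x}{4}}}{4}
= - \frac{1 - e^{\frac{3}{4}}}{e^{\frac{11}{8}}}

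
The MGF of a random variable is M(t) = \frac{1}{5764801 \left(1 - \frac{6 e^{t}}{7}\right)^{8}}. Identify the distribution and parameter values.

The MGF M(t) = \frac{1}{5764801 \left(1 - \frac{6 e^{t}}{7}\right)^{8}} is the standard form for the NegativeBinomial distribution.
Comparing with the known MGF formula identifies: NegBin(r=8, p=1/7), X = failures before r-th success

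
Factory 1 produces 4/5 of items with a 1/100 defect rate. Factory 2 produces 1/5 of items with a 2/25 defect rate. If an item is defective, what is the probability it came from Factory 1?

Using Bayes' theorem:
P(F1) = 4/5, P(D|F1) = 1/100
P(F2) = 1/5, P(D|F2) = 2/25
P(D) = P(D|F1)P(F1) + P(D|F2)P(F2)
     = \frac{3}{125}
P(F1|D) = P(D|F1)P(F1) / P(D)
= \frac{1}{3}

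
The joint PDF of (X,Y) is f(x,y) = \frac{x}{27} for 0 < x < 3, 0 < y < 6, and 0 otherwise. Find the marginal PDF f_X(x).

f_X(x) = ∫_0^6 f(x,y) dy
= ∫_0^6 \frac{x}{27} dy
= \frac{2 x}{9} for 0 < x < 3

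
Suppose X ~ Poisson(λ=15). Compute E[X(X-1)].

E[X(X-1)] = E[X² - X] = E[X²] - E[X]
E[X] = 15
E[X²] = Var(X) + (E[X])² = 15 + (15)² = 240
E[X(X-1)] = 240 - 15 = 225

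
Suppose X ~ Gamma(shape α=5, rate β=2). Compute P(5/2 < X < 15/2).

P(5/2 < X < 15/2) = ∫_{5/2}^{15/2} f(x) dx
where f(x) = \frac{4 x^{4} e^{- 2 x}}{3}
= \frac{-22403 + 523 e^{10}}{8 e^{15}}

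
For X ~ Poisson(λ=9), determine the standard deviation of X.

For X ~ Poisson(λ=9):
Var(X) = 9
SD(X) = √(Var(X)) = √(9) = 3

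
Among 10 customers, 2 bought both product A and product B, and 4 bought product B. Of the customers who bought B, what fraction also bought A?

P(A ∩ B) = 2/10 = 1/5
P(B) = 4/10 = 2/5
P(A|B) = P(A ∩ B) / P(B) = (1/5) / (2/5) = 1/2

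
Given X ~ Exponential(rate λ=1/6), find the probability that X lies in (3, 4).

P(3 < X < 4) = ∫_{3}^{4} f(x) dx
where f(x) = \frac{e^{- \frac{x}{6}}}{6}
= - \frac{1}{e^{\frac{2}{3}}} + e^{- \frac{1}{2}}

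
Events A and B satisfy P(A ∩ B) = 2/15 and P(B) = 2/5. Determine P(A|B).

P(A|B) = P(A ∩ B) / P(B)
= (2/15) / (2/5)
= 1/3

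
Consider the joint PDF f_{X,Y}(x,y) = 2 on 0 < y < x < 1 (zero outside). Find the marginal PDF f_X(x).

f_X(x) = ∫_0^x 2 dy = 2 x
for 0 < x < 1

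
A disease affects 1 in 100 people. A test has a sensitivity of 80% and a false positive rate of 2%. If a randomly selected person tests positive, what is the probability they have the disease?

Let D = the rare event, + = positive/flagged.
P(D) = 1/100
P(+|D) = 80/100 = 4/5
P(+|D') = 2/100 = 1/50
P(+) = P(+|D)P(D) + P(+|D')P(D')
     = \frac{4}{5} × \frac{1}{100} + \frac{1}{50} × \frac{99}{100}
     = \frac{139}{5000}
P(D|+) = P(+|D)P(D)/P(+) = \frac{40}{139}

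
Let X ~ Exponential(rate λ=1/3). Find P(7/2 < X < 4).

P(7/2 < X < 4) = ∫_{7/2}^{4} f(x) dx
where f(x) = \frac{e^{- \frac{x}{3}}}{3}
= - \frac{1}{e^{\frac{4}{3}}} + e^{- \frac{7}{6}}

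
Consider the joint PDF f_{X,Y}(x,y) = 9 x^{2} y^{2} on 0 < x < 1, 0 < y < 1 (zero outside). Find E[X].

E[X] = ∫_0^1 ∫_0^1 x × f(x,y) dy dx
= ∫_0^1 ∫_0^1 x × (9 x^{2} y^{2}) dy dx
= \frac{3}{4}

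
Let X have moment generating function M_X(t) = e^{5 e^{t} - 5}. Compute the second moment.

To find E[X^2], compute M^(2)(0):
M^(1)(t) = 5 e^{t} e^{5 e^{t} - 5}
M^(2)(t) = 25 e^{2 t} e^{5 e^{t} - 5} + 5 e^{t} e^{5 e^{t} - 5}
M^(2)(0) = 30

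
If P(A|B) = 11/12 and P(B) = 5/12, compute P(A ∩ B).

By definition, P(A|B) = P(A ∩ B) / P(B)
So P(A ∩ B) = P(A|B) × P(B)
= 11/12 × 5/12
= 55/144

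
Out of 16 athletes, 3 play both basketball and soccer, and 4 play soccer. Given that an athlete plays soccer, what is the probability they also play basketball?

P(A ∩ B) = 3/16
P(B) = 4/16 = 1/4
P(A|B) = P(A ∩ B) / P(B) = (3/16) / (1/4) = 3/4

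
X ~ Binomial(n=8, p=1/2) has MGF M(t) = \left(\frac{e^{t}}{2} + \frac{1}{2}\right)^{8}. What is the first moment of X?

To find E[X], compute M^(1)(0):
M^(1)(t) = 4 \left(\frac{e^{t}}{2} + \frac{1}{2}\right)^{7} e^{t}
M^(1)(0) = 4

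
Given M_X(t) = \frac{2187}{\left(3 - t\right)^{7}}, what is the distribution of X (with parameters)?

The MGF M(t) = \frac{2187}{\left(3 - t\right)^{7}} is the standard form for the Gamma distribution.
Comparing with the known MGF formula identifies: Gamma(shape α=7, rate β=3)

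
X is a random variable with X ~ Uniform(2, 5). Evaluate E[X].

For X ~ Uniform(2, 5), the expected value is:
E[X] = \frac{7}{2}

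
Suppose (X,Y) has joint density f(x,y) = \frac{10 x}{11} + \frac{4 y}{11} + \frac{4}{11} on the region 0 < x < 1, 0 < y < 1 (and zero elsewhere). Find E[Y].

E[Y] = ∫_0^1 ∫_0^1 y × f(x,y) dx dy
= \frac{35}{66}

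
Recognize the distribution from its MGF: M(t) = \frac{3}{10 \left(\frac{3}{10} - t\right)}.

The MGF M(t) = \frac{3}{10 \left(\frac{3}{10} - t\right)} is the standard form for the Exponential distribution.
Comparing with the known MGF formula identifies: Exponential(rate λ=3/10)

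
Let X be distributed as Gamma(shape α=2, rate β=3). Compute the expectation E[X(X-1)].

E[X(X-1)] = E[X² - X] = E[X²] - E[X]
E[X] = \frac{2}{3}
E[X²] = Var(X) + (E[X])² = \frac{2}{9} + (\frac{2}{3})² = \frac{2}{3}
E[X(X-1)] = \frac{2}{3} - \frac{2}{3} = 0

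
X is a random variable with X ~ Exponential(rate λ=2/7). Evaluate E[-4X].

For X ~ Exponential(rate λ=2/7):
E[X] = \frac{7}{2}
E[-4X] = -4 × E[X] + 0 = -14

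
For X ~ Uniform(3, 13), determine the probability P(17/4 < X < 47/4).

P(17/4 < X < 47/4) = ∫_{17/4}^{47/4} f(x) dx
where f(x) = \frac{1}{10}
= \frac{3}{4}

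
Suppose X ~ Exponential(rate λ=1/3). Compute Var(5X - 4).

For X ~ Exponential(rate λ=1/3):
Var(X) = 9
Var(5X - 4) = (5)² × Var(X) = 25 × 9 = 225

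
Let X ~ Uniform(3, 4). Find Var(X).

For X ~ Uniform(3, 4):
Var(X) = \frac{1}{12}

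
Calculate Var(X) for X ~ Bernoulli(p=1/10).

For X ~ Bernoulli(p=1/10):
Var(X) = \frac{9}{100}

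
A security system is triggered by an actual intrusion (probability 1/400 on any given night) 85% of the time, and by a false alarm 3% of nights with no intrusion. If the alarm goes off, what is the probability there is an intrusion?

Let D = the rare event, + = positive/flagged.
P(D) = 1/400
P(+|D) = 85/100 = 17/20
P(+|D') = 3/100
P(+) = P(+|D)P(D) + P(+|D')P(D')
     = \frac{17}{20} × \frac{1}{400} + \frac{3}{100} × \frac{399}{400}
     = \frac{641}{20000}
P(D|+) = P(+|D)P(D)/P(+) = \frac{85}{1282}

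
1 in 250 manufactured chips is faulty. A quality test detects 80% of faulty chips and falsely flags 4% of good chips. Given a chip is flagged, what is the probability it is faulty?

Let D = the rare event, + = positive/flagged.
P(D) = 1/250
P(+|D) = 80/100 = 4/5
P(+|D') = 4/100 = 1/25
P(+) = P(+|D)P(D) + P(+|D')P(D')
     = \frac{4}{5} × \frac{1}{250} + \frac{1}{25} × \frac{249}{250}
     = \frac{269}{6250}
P(D|+) = P(+|D)P(D)/P(+) = \frac{20}{269}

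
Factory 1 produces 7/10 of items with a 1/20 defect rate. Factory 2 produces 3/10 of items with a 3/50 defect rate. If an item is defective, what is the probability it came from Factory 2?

Using Bayes' theorem:
P(F1) = 7/10, P(D|F1) = 1/20
P(F2) = 3/10, P(D|F2) = 3/50
P(D) = P(D|F1)P(F1) + P(D|F2)P(F2)
     = \frac{53}{1000}
P(F2|D) = P(D|F2)P(F2) / P(D)
= \frac{18}{53}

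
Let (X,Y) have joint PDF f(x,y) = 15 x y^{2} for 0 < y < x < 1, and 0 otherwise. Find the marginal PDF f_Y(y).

f_Y(y) = ∫_y^1 15 x y^{2} dx = \frac{15 y^{2} \left(1 - y^{2}\right)}{2}
for 0 < y < 1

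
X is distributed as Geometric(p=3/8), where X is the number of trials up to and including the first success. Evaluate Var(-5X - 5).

For X ~ Geometric(p=3/8), where X is the number of trials up to and including the first success:
Var(X) = \frac{40}{9}
Var(-5X - 5) = (-5)² × Var(X) = 25 × \frac{40}{9} = \frac{1000}{9}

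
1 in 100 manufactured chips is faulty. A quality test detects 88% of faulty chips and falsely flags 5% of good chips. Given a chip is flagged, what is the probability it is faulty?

Let D = the rare event, + = positive/flagged.
P(D) = 1/100
P(+|D) = 88/100 = 22/25
P(+|D') = 5/100 = 1/20
P(+) = P(+|D)P(D) + P(+|D')P(D')
     = \frac{22}{25} × \frac{1}{100} + \frac{1}{20} × \frac{99}{100}
     = \frac{583}{10000}
P(D|+) = P(+|D)P(D)/P(+) = \frac{8}{53}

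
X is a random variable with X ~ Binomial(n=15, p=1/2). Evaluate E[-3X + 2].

For X ~ Binomial(n=15, p=1/2):
E[X] = \frac{15}{2}
E[-3X + 2] = -3 × E[X] + 2 = - \frac{41}{2}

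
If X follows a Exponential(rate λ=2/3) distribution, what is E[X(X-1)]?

E[X(X-1)] = E[X² - X] = E[X²] - E[X]
E[X] = \frac{3}{2}
E[X²] = Var(X) + (E[X])² = \frac{9}{4} + (\frac{3}{2})² = \frac{9}{2}
E[X(X-1)] = \frac{9}{2} - \frac{3}{2} = 3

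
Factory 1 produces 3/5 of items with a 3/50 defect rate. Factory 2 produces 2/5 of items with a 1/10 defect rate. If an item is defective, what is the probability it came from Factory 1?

Using Bayes' theorem:
P(F1) = 3/5, P(D|F1) = 3/50
P(F2) = 2/5, P(D|F2) = 1/10
P(D) = P(D|F1)P(F1) + P(D|F2)P(F2)
     = \frac{19}{250}
P(F1|D) = P(D|F1)P(F1) / P(D)
= \frac{9}{19}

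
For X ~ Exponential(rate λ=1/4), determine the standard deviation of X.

For X ~ Exponential(rate λ=1/4):
Var(X) = 16
SD(X) = √(Var(X)) = √(16) = 4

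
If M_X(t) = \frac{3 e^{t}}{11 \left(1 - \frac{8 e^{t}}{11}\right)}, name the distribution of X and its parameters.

The MGF M(t) = \frac{3 e^{t}}{11 \left(1 - \frac{8 e^{t}}{11}\right)} is the standard form for the Geometric distribution.
Comparing with the known MGF formula identifies: Geometric(p=3/11), X = trial number of first success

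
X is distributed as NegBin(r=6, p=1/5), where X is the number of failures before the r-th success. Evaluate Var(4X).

For X ~ NegBin(r=6, p=1/5), where X is the number of failures before the r-th success:
Var(X) = 120
Var(4X) = (4)² × Var(X) = 16 × 120 = 1920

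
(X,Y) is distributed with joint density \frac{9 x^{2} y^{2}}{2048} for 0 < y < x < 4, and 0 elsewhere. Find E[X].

f_X(x) = ∫_0^x \frac{9 x^{2} y^{2}}{2048} dy = \frac{3 x^{5}}{2048}
E[X] = ∫_0^4 x × (\frac{3 x^{5}}{2048}) dx = \frac{24}{7}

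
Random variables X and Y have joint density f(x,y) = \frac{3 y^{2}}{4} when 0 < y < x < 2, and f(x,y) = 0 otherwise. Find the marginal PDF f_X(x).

f_X(x) = ∫_0^x \frac{3 y^{2}}{4} dy = \frac{x^{3}}{4}
for 0 < x < 2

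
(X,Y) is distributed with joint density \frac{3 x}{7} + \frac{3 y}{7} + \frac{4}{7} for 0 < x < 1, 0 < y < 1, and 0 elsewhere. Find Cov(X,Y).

E[XY] = ∫∫ xy × f(x,y) dx dy = \frac{2}{7}
E[X] = \frac{15}{28}
E[Y] = \frac{15}{28}
Cov(X,Y) = E[XY] - E[X]E[Y] = - \frac{1}{784}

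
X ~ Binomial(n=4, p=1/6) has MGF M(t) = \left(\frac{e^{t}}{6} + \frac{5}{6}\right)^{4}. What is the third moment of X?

To find E[X^3], compute M^(3)(0):
M^(1)(t) = \frac{2 \left(\frac{e^{t}}{6} + \frac{5}{6}\right)^{3} e^{t}}{3}
M^(2)(t) = \frac{2 \left(\frac{e^{t}}{6} + \frac{5}{6}\right)^{3} e^{t}}{3} + \frac{\left(\frac{e^{t}}{6} + \frac{5}{6}\right)^{2} e^{2 t}}{3}
M^(3)(t) = \frac{2 \left(\frac{e^{t}}{6} + \frac{5}{6}\right)^{3} e^{t}}{3} + \left(\frac{e^{t}}{6} + \frac{5}{6}\right)^{2} e^{2 t} + \frac{\left(\frac{e^{t}}{6} + \frac{5}{6}\right) e^{3 t}}{9}
M^(3)(0) = \frac{16}{9}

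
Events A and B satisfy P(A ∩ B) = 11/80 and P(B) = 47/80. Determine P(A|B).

P(A|B) = P(A ∩ B) / P(B)
= (11/80) / (47/80)
= 11/47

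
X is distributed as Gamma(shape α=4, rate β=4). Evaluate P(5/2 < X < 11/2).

P(5/2 < X < 11/2) = ∫_{5/2}^{11/2} f(x) dx
where f(x) = \frac{128 x^{3} e^{- 4 x}}{3}
= \frac{-6119 + 683 e^{12}}{3 e^{22}}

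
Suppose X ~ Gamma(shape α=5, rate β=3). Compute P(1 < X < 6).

P(1 < X < 6) = ∫_{1}^{6} f(x) dx
where f(x) = \frac{81 x^{4} e^{- 3 x}}{8}
= \frac{-44216 + 131 e^{15}}{8 e^{18}}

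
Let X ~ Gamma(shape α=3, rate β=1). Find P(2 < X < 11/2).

P(2 < X < 11/2) = ∫_{2}^{11/2} f(x) dx
where f(x) = \frac{x^{2} e^{- x}}{2}
= - \frac{173}{8 e^{\frac{11}{2}}} + \frac{5}{e^{2}}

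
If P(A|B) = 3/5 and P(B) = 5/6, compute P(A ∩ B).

By definition, P(A|B) = P(A ∩ B) / P(B)
So P(A ∩ B) = P(A|B) × P(B)
= 3/5 × 5/6
= 1/2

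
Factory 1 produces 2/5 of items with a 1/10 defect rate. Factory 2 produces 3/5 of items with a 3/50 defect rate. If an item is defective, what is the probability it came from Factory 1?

Using Bayes' theorem:
P(F1) = 2/5, P(D|F1) = 1/10
P(F2) = 3/5, P(D|F2) = 3/50
P(D) = P(D|F1)P(F1) + P(D|F2)P(F2)
     = \frac{19}{250}
P(F1|D) = P(D|F1)P(F1) / P(D)
= \frac{10}{19}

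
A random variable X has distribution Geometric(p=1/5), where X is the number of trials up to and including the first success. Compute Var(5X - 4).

For X ~ Geometric(p=1/5), where X is the number of trials up to and including the first success:
Var(X) = 20
Var(5X - 4) = (5)² × Var(X) = 25 × 20 = 500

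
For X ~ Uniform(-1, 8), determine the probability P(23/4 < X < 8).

P(23/4 < X < 8) = ∫_{23/4}^{8} f(x) dx
where f(x) = \frac{1}{9}
= \frac{1}{4}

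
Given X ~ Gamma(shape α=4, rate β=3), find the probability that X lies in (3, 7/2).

P(3 < X < 7/2) = ∫_{3}^{7/2} f(x) dx
where f(x) = \frac{27 x^{3} e^{- 3 x}}{2}
= - \frac{4153}{16 e^{\frac{21}{2}}} + \frac{172}{e^{9}}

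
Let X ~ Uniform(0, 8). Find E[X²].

Using the identity E[X²] = Var(X) + (E[X])²:
E[X] = 4
Var(X) = \frac{16}{3}
E[X²] = \frac{16}{3} + (4)²
= \frac{64}{3}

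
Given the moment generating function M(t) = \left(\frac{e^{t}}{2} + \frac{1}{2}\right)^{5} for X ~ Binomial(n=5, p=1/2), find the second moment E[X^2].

To find E[X^2], compute M^(2)(0):
M^(1)(t) = \frac{5 \left(\frac{e^{t}}{2} + \frac{1}{2}\right)^{4} e^{t}}{2}
M^(2)(t) = \frac{5 \left(\frac{e^{t}}{2} + \frac{1}{2}\right)^{4} e^{t}}{2} + 5 \left(\frac{e^{t}}{2} + \frac{1}{2}\right)^{3} e^{2 t}
M^(2)(0) = \frac{15}{2}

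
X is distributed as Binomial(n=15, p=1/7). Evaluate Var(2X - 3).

For X ~ Binomial(n=15, p=1/7):
Var(X) = \frac{90}{49}
Var(2X - 3) = (2)² × Var(X) = 4 × \frac{90}{49} = \frac{360}{49}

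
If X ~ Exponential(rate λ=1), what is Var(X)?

For X ~ Exponential(rate λ=1):
Var(X) = 1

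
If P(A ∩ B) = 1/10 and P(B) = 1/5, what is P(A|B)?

P(A|B) = P(A ∩ B) / P(B)
= (1/10) / (1/5)
= 1/2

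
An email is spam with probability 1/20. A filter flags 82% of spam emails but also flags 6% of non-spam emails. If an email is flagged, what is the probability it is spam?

Let D = the rare event, + = positive/flagged.
P(D) = 1/20
P(+|D) = 82/100 = 41/50
P(+|D') = 6/100 = 3/50
P(+) = P(+|D)P(D) + P(+|D')P(D')
     = \frac{41}{50} × \frac{1}{20} + \frac{3}{50} × \frac{19}{20}
     = \frac{49}{500}
P(D|+) = P(+|D)P(D)/P(+) = \frac{41}{98}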